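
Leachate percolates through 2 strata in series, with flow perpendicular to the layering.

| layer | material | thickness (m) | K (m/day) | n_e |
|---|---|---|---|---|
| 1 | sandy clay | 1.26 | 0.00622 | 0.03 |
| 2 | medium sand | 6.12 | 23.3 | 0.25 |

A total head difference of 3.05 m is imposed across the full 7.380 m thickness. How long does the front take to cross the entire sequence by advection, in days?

With flow normal to the layers, continuity requires the same specific discharge q through every layer.
Σ(b_i/K_i) = 1.26/0.00622 + 6.12/23.3 = 202.8 d.
q = Δh / Σ(b_i/K_i) = 3.05 / 202.8 = 0.01504 m/day.
In each layer the seepage velocity is v_i = q/n_i, so the layer transit time is t_i = b_i·n_i / q:
  layer 1 (sandy clay): t_1 = 1.26 × 0.03 / 0.01504 = 2.514 d
  layer 2 (medium sand): t_2 = 6.12 × 0.25 / 0.01504 = 101.8 d
Total t = Σ t_i = 104.3 days.

104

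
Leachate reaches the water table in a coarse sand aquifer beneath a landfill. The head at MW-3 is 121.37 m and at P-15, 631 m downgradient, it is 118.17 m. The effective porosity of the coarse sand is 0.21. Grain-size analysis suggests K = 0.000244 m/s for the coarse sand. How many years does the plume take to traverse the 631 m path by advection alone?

3.39

Convert K: 0.000244 m/s × 86400 = 21.08 m/day.
Hydraulic gradient i = (121.37 − 118.17) / 631 = 3.2 / 631 = 0.005071.
Darcy flux q = K · i = 21.08 × 0.005071 = 0.1069 m/day.
Seepage velocity v = q / n_e = 0.1069 / 0.21 = 0.5091 m/day.
Travel time t = L / v = 631 / 0.5091 = 1239 days = 3.393 years.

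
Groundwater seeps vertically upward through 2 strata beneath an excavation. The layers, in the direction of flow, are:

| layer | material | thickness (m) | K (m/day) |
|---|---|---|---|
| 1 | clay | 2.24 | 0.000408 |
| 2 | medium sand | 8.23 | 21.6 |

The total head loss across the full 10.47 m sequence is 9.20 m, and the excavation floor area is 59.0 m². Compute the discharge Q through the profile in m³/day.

0.0989

Flow is perpendicular to layering, so the layers act in series and the equivalent K is the thickness-weighted harmonic mean.
Total thickness L = 2.24 + 8.23 = 10.47 m.
Σ(b_i/K_i) = 2.24/0.000408 + 8.23/21.6 = 5491 d.
K_eq = L / Σ(b_i/K_i) = 10.47 / 5491 = 0.001907 m/day.
Q = K_eq · A · (Δh/L) = 0.001907 × 59.0 × (9.20/10.47) = 0.09886 m³/day.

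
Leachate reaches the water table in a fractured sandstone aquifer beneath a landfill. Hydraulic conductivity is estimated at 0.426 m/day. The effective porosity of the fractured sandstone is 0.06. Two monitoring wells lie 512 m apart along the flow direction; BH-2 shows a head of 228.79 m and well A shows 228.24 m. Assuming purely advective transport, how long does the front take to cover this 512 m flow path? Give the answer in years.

Hydraulic gradient i = (228.79 − 228.24) / 512 = 0.55 / 512 = 0.001074.
Darcy flux q = K · i = 0.4260 × 0.001074 = 0.0004576 m/day.
Seepage velocity v = q / n_e = 0.0004576 / 0.06 = 0.007627 m/day.
Travel time t = L / v = 512 / 0.007627 = 67130 days = 183.8 years.

184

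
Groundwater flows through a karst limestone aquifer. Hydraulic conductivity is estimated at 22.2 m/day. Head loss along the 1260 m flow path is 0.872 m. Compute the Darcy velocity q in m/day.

Hydraulic gradient i = Δh / L = 0.872 / 1260 = 0.0006921.
Specific discharge q = K · i = 22.20 × 0.0006921 = 0.01536 m/day.

0.0154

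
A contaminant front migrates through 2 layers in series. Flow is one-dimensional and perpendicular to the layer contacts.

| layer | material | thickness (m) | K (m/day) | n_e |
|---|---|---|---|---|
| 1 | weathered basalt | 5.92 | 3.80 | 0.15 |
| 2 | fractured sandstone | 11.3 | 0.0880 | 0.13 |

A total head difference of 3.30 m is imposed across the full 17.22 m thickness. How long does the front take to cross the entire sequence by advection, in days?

92.8

With flow normal to the layers, continuity requires the same specific discharge q through every layer.
Σ(b_i/K_i) = 5.92/3.80 + 11.3/0.0880 = 130.0 d.
q = Δh / Σ(b_i/K_i) = 3.30 / 130.0 = 0.02539 m/day.
In each layer the seepage velocity is v_i = q/n_i, so the layer transit time is t_i = b_i·n_i / q:
  layer 1 (weathered basalt): t_1 = 5.92 × 0.15 / 0.02539 = 34.97 d
  layer 2 (fractured sandstone): t_2 = 11.3 × 0.13 / 0.02539 = 57.86 d
Total t = Σ t_i = 92.83 days.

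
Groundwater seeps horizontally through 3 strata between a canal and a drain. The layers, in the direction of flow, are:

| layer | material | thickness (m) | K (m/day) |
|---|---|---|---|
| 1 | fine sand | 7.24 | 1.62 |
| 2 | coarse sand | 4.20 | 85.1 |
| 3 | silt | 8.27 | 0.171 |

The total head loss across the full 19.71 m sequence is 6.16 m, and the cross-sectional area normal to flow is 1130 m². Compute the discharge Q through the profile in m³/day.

132

Flow is perpendicular to layering, so the layers act in series and the equivalent K is the thickness-weighted harmonic mean.
Total thickness L = 7.24 + 4.20 + 8.27 = 19.71 m.
Σ(b_i/K_i) = 7.24/1.62 + 4.20/85.1 + 8.27/0.171 = 52.88 d.
K_eq = L / Σ(b_i/K_i) = 19.71 / 52.88 = 0.3727 m/day.
Q = K_eq · A · (Δh/L) = 0.3727 × 1130 × (6.16/19.71) = 131.6 m³/day.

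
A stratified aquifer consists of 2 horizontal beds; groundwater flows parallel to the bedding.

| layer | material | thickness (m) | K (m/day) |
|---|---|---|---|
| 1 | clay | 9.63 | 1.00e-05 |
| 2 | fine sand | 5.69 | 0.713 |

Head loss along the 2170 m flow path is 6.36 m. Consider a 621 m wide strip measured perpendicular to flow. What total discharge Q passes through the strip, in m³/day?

7.38

Flow is parallel to layering, so each bed carries its own Darcy discharge and the transmissivities add.
Σ(K_i·b_i) = 1.00e-05×9.63 + 0.713×5.69 = 4.057 m²/day.
Hydraulic gradient i = Δh / L = 6.36 / 2170 = 0.002931.
Q = Σ(K_i·b_i) · W · i = 4.057 × 621 × 0.002931 = 7.384 m³/day.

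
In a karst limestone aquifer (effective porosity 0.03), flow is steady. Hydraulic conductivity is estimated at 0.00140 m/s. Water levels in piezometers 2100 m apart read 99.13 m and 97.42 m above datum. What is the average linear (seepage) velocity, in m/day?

Convert K: 0.00140 m/s × 86400 = 121.0 m/day.
Hydraulic gradient i = (99.13 − 97.42) / 2100 = 1.71 / 2100 = 0.0008143.
Darcy flux q = K · i = 121.0 × 0.0008143 = 0.09850 m/day.
Seepage velocity v = q / n_e = 0.09850 / 0.03 = 3.283 m/day.

3.28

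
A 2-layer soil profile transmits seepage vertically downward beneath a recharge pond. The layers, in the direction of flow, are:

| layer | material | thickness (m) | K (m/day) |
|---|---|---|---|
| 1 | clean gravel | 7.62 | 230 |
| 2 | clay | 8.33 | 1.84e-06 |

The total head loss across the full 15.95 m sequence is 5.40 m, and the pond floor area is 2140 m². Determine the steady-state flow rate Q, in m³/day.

0.00255

Flow is perpendicular to layering, so the layers act in series and the equivalent K is the thickness-weighted harmonic mean.
Total thickness L = 7.62 + 8.33 = 15.95 m.
Σ(b_i/K_i) = 7.62/230 + 8.33/1.84e-06 = 4.527e+06 d.
K_eq = L / Σ(b_i/K_i) = 15.95 / 4.527e+06 = 3.523e-06 m/day.
Q = K_eq · A · (Δh/L) = 3.523e-06 × 2140 × (5.40/15.95) = 0.002553 m³/day.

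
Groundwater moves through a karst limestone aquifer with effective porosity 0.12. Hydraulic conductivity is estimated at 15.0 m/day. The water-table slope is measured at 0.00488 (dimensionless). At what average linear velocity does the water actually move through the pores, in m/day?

Hydraulic gradient i = 0.00488.
Darcy flux q = K · i = 15.00 × 0.004880 = 0.07320 m/day.
Seepage velocity v = q / n_e = 0.07320 / 0.12 = 0.6100 m/day.

0.610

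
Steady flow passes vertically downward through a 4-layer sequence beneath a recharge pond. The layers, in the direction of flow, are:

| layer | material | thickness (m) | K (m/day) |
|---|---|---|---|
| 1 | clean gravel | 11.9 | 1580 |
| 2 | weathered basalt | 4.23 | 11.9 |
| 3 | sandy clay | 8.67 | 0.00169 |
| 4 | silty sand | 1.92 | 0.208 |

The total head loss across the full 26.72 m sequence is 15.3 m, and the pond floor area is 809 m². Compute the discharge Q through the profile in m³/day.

Flow is perpendicular to layering, so the layers act in series and the equivalent K is the thickness-weighted harmonic mean.
Total thickness L = 11.9 + 4.23 + 8.67 + 1.92 = 26.72 m.
Σ(b_i/K_i) = 11.9/1580 + 4.23/11.9 + 8.67/0.00169 + 1.92/0.208 = 5140 d.
K_eq = L / Σ(b_i/K_i) = 26.72 / 5140 = 0.005199 m/day.
Q = K_eq · A · (Δh/L) = 0.005199 × 809 × (15.3/26.72) = 2.408 m³/day.

2.41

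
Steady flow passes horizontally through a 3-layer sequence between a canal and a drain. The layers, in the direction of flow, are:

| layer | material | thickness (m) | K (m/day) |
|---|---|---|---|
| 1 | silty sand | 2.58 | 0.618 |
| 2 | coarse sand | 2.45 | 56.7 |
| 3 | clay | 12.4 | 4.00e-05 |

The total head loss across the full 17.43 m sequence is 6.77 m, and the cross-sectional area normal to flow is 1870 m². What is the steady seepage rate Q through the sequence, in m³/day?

0.0408

Flow is perpendicular to layering, so the layers act in series and the equivalent K is the thickness-weighted harmonic mean.
Total thickness L = 2.58 + 2.45 + 12.4 = 17.43 m.
Σ(b_i/K_i) = 2.58/0.618 + 2.45/56.7 + 12.4/4.00e-05 = 3.100e+05 d.
K_eq = L / Σ(b_i/K_i) = 17.43 / 3.100e+05 = 5.623e-05 m/day.
Q = K_eq · A · (Δh/L) = 5.623e-05 × 1870 × (6.77/17.43) = 0.04084 m³/day.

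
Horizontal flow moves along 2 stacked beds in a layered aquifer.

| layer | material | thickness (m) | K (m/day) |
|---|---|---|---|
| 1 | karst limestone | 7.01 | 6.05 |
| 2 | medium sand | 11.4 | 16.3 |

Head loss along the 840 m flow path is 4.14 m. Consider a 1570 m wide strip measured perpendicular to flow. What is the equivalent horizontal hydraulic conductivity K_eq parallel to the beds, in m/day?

12.4

Flow is parallel to layering, so each bed carries its own Darcy discharge and the transmissivities add.
Σ(K_i·b_i) = 6.05×7.01 + 16.3×11.4 = 228.2 m²/day.
Total thickness b = 18.41 m, so K_eq = Σ(K_i·b_i)/b = 12.40 m/day.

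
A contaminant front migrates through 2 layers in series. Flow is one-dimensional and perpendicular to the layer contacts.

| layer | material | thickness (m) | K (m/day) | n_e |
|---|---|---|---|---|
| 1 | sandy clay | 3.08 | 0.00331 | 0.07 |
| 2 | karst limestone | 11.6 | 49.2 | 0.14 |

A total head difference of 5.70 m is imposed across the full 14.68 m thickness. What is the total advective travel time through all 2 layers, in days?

300

With flow normal to the layers, continuity requires the same specific discharge q through every layer.
Σ(b_i/K_i) = 3.08/0.00331 + 11.6/49.2 = 930.7 d.
q = Δh / Σ(b_i/K_i) = 5.70 / 930.7 = 0.006124 m/day.
In each layer the seepage velocity is v_i = q/n_i, so the layer transit time is t_i = b_i·n_i / q:
  layer 1 (sandy clay): t_1 = 3.08 × 0.07 / 0.006124 = 35.21 d
  layer 2 (karst limestone): t_2 = 11.6 × 0.14 / 0.006124 = 265.2 d
Total t = Σ t_i = 300.4 days.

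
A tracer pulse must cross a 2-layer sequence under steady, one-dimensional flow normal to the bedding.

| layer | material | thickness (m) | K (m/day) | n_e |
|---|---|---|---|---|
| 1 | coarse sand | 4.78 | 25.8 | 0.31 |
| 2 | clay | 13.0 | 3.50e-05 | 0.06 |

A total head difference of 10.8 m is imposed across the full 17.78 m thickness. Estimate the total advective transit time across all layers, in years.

213

With flow normal to the layers, continuity requires the same specific discharge q through every layer.
Σ(b_i/K_i) = 4.78/25.8 + 13.0/3.50e-05 = 3.714e+05 d.
q = Δh / Σ(b_i/K_i) = 10.8 / 3.714e+05 = 2.908e-05 m/day.
In each layer the seepage velocity is v_i = q/n_i, so the layer transit time is t_i = b_i·n_i / q:
  layer 1 (coarse sand): t_1 = 4.78 × 0.31 / 2.908e-05 = 50961 d
  layer 2 (clay): t_2 = 13.0 × 0.06 / 2.908e-05 = 26825 d
Total t = Σ t_i = 77787 days = 213.0 years.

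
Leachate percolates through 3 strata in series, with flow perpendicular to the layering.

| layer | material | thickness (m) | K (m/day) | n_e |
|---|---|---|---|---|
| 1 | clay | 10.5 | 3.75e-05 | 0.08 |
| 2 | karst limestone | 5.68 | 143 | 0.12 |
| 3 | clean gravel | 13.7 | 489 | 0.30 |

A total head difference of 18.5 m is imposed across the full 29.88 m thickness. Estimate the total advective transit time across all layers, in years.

With flow normal to the layers, continuity requires the same specific discharge q through every layer.
Σ(b_i/K_i) = 10.5/3.75e-05 + 5.68/143 + 13.7/489 = 2.800e+05 d.
q = Δh / Σ(b_i/K_i) = 18.5 / 2.800e+05 = 6.607e-05 m/day.
In each layer the seepage velocity is v_i = q/n_i, so the layer transit time is t_i = b_i·n_i / q:
  layer 1 (clay): t_1 = 10.5 × 0.08 / 6.607e-05 = 12714 d
  layer 2 (karst limestone): t_2 = 5.68 × 0.12 / 6.607e-05 = 10316 d
  layer 3 (clean gravel): t_3 = 13.7 × 0.30 / 6.607e-05 = 62205 d
Total t = Σ t_i = 85235 days = 233.4 years.

233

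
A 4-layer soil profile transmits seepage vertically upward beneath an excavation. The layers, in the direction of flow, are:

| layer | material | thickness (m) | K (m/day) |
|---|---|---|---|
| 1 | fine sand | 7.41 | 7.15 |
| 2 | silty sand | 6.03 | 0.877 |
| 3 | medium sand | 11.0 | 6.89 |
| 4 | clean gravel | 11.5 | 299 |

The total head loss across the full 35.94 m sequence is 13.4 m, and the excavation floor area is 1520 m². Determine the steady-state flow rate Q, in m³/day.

Flow is perpendicular to layering, so the layers act in series and the equivalent K is the thickness-weighted harmonic mean.
Total thickness L = 7.41 + 6.03 + 11.0 + 11.5 = 35.94 m.
Σ(b_i/K_i) = 7.41/7.15 + 6.03/0.877 + 11.0/6.89 + 11.5/299 = 9.547 d.
K_eq = L / Σ(b_i/K_i) = 35.94 / 9.547 = 3.765 m/day.
Q = K_eq · A · (Δh/L) = 3.765 × 1520 × (13.4/35.94) = 2133 m³/day.

2130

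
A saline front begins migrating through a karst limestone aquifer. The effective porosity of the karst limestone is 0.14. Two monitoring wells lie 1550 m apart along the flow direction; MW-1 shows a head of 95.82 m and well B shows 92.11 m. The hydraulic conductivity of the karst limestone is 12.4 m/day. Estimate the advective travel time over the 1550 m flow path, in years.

20.0

Hydraulic gradient i = (95.82 − 92.11) / 1550 = 3.71 / 1550 = 0.002394.
Darcy flux q = K · i = 12.40 × 0.002394 = 0.02968 m/day.
Seepage velocity v = q / n_e = 0.02968 / 0.14 = 0.2120 m/day.
Travel time t = L / v = 1550 / 0.2120 = 7311 days = 20.02 years.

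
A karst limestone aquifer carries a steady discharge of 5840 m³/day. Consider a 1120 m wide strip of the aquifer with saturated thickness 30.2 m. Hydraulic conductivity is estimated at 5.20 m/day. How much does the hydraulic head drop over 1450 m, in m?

48.1

Cross-sectional area A = 1120 × 30.2 = 33824 m².
From Q = K·A·i, i = Q / (K·A) = 5840 / (5.200 × 33824) = 0.03320.
Head loss Δh = i · L = 0.03320 × 1450 = 48.15 m.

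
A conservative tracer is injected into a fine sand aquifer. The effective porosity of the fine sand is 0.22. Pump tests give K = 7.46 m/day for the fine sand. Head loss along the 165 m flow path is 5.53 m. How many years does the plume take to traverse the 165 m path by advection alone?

Hydraulic gradient i = Δh / L = 5.53 / 165 = 0.03352.
Darcy flux q = K · i = 7.460 × 0.03352 = 0.2500 m/day.
Seepage velocity v = q / n_e = 0.2500 / 0.22 = 1.136 m/day.
Travel time t = L / v = 165 / 1.136 = 145.2 days = 0.3975 years.

0.397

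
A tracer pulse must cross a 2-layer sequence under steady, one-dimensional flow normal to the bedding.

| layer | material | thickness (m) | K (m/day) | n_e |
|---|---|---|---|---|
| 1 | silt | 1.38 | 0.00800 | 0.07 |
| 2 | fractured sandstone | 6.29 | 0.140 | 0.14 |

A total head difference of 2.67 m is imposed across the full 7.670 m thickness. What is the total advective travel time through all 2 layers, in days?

79.6

With flow normal to the layers, continuity requires the same specific discharge q through every layer.
Σ(b_i/K_i) = 1.38/0.00800 + 6.29/0.140 = 217.4 d.
q = Δh / Σ(b_i/K_i) = 2.67 / 217.4 = 0.01228 m/day.
In each layer the seepage velocity is v_i = q/n_i, so the layer transit time is t_i = b_i·n_i / q:
  layer 1 (silt): t_1 = 1.38 × 0.07 / 0.01228 = 7.867 d
  layer 2 (fractured sandstone): t_2 = 6.29 × 0.14 / 0.01228 = 71.71 d
Total t = Σ t_i = 79.58 days.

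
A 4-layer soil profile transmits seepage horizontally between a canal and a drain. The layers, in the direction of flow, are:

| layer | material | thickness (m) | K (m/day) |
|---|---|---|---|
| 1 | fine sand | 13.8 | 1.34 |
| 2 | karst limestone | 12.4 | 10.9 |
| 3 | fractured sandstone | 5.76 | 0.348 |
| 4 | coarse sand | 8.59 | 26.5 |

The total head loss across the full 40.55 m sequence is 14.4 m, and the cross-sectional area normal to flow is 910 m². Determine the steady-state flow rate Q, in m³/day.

463

Flow is perpendicular to layering, so the layers act in series and the equivalent K is the thickness-weighted harmonic mean.
Total thickness L = 13.8 + 12.4 + 5.76 + 8.59 = 40.55 m.
Σ(b_i/K_i) = 13.8/1.34 + 12.4/10.9 + 5.76/0.348 + 8.59/26.5 = 28.31 d.
K_eq = L / Σ(b_i/K_i) = 40.55 / 28.31 = 1.432 m/day.
Q = K_eq · A · (Δh/L) = 1.432 × 910 × (14.4/40.55) = 462.8 m³/day.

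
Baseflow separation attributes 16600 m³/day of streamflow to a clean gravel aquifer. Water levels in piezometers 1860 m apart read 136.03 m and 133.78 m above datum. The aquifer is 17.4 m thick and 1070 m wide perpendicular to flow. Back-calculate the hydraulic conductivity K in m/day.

737

Cross-sectional area A = 1070 × 17.4 = 18618 m².
Hydraulic gradient i = (136.03 − 133.78) / 1860 = 2.25 / 1860 = 0.001210.
From Q = K·A·i, K = Q / (A·i) = 16600 / (18618 × 0.001210) = 737.1 m/day.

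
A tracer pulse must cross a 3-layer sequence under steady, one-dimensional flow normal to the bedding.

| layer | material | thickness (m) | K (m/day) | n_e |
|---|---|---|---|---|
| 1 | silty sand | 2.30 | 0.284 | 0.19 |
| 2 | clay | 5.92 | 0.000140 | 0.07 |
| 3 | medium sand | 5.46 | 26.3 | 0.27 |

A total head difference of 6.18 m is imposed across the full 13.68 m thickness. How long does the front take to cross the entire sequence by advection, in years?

43.6

With flow normal to the layers, continuity requires the same specific discharge q through every layer.
Σ(b_i/K_i) = 2.30/0.284 + 5.92/0.000140 + 5.46/26.3 = 42294 d.
q = Δh / Σ(b_i/K_i) = 6.18 / 42294 = 0.0001461 m/day.
In each layer the seepage velocity is v_i = q/n_i, so the layer transit time is t_i = b_i·n_i / q:
  layer 1 (silty sand): t_1 = 2.30 × 0.19 / 0.0001461 = 2991 d
  layer 2 (clay): t_2 = 5.92 × 0.07 / 0.0001461 = 2836 d
  layer 3 (medium sand): t_3 = 5.46 × 0.27 / 0.0001461 = 10089 d
Total t = Σ t_i = 15916 days = 43.57 years.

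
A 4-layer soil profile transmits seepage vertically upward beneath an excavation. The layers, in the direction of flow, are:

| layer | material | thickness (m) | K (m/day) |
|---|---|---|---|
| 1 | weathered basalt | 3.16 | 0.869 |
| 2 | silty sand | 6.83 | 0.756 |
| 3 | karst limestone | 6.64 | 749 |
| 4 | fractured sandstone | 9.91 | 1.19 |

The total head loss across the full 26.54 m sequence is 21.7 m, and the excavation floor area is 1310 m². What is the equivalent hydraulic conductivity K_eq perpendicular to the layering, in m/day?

Flow is perpendicular to layering, so the layers act in series and the equivalent K is the thickness-weighted harmonic mean.
Total thickness L = 3.16 + 6.83 + 6.64 + 9.91 = 26.54 m.
Σ(b_i/K_i) = 3.16/0.869 + 6.83/0.756 + 6.64/749 + 9.91/1.19 = 21.01 d.
K_eq = L / Σ(b_i/K_i) = 26.54 / 21.01 = 1.263 m/day.

1.26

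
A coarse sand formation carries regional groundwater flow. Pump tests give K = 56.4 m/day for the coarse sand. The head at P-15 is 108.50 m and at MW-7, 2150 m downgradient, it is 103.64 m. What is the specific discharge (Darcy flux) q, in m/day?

0.127

Hydraulic gradient i = (108.50 − 103.64) / 2150 = 4.86 / 2150 = 0.002260.
Specific discharge q = K · i = 56.40 × 0.002260 = 0.1275 m/day.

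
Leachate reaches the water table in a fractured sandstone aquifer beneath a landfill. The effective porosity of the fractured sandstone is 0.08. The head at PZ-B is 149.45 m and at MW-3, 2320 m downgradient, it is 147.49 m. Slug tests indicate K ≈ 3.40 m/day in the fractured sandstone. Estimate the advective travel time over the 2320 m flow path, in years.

177

Hydraulic gradient i = (149.45 − 147.49) / 2320 = 1.96 / 2320 = 0.0008448.
Darcy flux q = K · i = 3.400 × 0.0008448 = 0.002872 m/day.
Seepage velocity v = q / n_e = 0.002872 / 0.08 = 0.03591 m/day.
Travel time t = L / v = 2320 / 0.03591 = 64615 days = 176.9 years.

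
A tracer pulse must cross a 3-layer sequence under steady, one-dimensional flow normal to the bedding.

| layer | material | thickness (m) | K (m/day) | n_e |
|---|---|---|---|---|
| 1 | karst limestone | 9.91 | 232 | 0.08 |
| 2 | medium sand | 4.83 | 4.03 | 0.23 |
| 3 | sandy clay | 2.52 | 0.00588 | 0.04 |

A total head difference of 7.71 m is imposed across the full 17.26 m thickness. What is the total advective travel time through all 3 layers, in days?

112

With flow normal to the layers, continuity requires the same specific discharge q through every layer.
Σ(b_i/K_i) = 9.91/232 + 4.83/4.03 + 2.52/0.00588 = 429.8 d.
q = Δh / Σ(b_i/K_i) = 7.71 / 429.8 = 0.01794 m/day.
In each layer the seepage velocity is v_i = q/n_i, so the layer transit time is t_i = b_i·n_i / q:
  layer 1 (karst limestone): t_1 = 9.91 × 0.08 / 0.01794 = 44.20 d
  layer 2 (medium sand): t_2 = 4.83 × 0.23 / 0.01794 = 61.93 d
  layer 3 (sandy clay): t_3 = 2.52 × 0.04 / 0.01794 = 5.619 d
Total t = Σ t_i = 111.7 days.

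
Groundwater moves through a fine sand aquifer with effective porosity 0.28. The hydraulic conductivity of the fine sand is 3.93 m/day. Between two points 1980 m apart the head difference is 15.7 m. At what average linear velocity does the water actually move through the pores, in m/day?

Hydraulic gradient i = Δh / L = 15.7 / 1980 = 0.007929.
Darcy flux q = K · i = 3.930 × 0.007929 = 0.03116 m/day.
Seepage velocity v = q / n_e = 0.03116 / 0.28 = 0.1113 m/day.

0.111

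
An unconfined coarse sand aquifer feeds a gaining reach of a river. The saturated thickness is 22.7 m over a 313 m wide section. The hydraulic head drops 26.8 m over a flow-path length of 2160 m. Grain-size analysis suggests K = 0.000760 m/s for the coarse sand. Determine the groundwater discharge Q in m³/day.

5790

Convert K: 0.000760 m/s × 86400 = 65.66 m/day.
Cross-sectional area A = 313 × 22.7 = 7105 m².
Hydraulic gradient i = Δh / L = 26.8 / 2160 = 0.01241.
Darcy's law: Q = K · A · i = 65.66 × 7105 × 0.01241 = 5789 m³/day.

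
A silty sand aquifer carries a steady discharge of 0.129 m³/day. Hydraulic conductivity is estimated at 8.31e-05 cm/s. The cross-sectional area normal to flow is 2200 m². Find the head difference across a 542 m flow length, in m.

Convert K: 8.31e-05 cm/s × 864 = 0.07180 m/day.
From Q = K·A·i, i = Q / (K·A) = 0.129 / (0.07180 × 2200) = 0.0008167.
Head loss Δh = i · L = 0.0008167 × 542 = 0.4426 m.

0.443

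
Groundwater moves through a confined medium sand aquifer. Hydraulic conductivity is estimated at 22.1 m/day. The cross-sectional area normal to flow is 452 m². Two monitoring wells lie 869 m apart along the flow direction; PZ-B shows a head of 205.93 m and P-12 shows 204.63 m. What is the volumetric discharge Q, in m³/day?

Hydraulic gradient i = (205.93 − 204.63) / 869 = 1.3 / 869 = 0.001496.
Darcy's law: Q = K · A · i = 22.10 × 452.0 × 0.001496 = 14.94 m³/day.

14.9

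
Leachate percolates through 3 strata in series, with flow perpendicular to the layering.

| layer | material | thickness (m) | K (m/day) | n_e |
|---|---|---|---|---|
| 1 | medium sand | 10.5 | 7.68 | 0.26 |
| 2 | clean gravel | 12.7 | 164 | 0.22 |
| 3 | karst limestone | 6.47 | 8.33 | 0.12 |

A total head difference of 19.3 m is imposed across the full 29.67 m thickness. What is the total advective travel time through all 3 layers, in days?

0.725

With flow normal to the layers, continuity requires the same specific discharge q through every layer.
Σ(b_i/K_i) = 10.5/7.68 + 12.7/164 + 6.47/8.33 = 2.221 d.
q = Δh / Σ(b_i/K_i) = 19.3 / 2.221 = 8.688 m/day.
In each layer the seepage velocity is v_i = q/n_i, so the layer transit time is t_i = b_i·n_i / q:
  layer 1 (medium sand): t_1 = 10.5 × 0.26 / 8.688 = 0.3142 d
  layer 2 (clean gravel): t_2 = 12.7 × 0.22 / 8.688 = 0.3216 d
  layer 3 (karst limestone): t_3 = 6.47 × 0.12 / 8.688 = 0.08936 d
Total t = Σ t_i = 0.7251 days.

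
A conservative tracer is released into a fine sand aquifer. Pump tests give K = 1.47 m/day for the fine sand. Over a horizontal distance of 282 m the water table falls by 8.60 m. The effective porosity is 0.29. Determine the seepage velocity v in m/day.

Hydraulic gradient i = Δh / L = 8.60 / 282 = 0.03050.
Darcy flux q = K · i = 1.470 × 0.03050 = 0.04483 m/day.
Seepage velocity v = q / n_e = 0.04483 / 0.29 = 0.1546 m/day.

0.155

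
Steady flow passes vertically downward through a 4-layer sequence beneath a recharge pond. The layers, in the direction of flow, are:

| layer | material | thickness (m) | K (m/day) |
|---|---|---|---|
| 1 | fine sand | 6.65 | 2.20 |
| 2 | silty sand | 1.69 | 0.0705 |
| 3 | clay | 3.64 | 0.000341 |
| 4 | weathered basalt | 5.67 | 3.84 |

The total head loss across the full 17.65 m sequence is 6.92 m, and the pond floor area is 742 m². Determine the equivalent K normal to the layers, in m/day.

0.00165

Flow is perpendicular to layering, so the layers act in series and the equivalent K is the thickness-weighted harmonic mean.
Total thickness L = 6.65 + 1.69 + 3.64 + 5.67 = 17.65 m.
Σ(b_i/K_i) = 6.65/2.20 + 1.69/0.0705 + 3.64/0.000341 + 5.67/3.84 = 10703 d.
K_eq = L / Σ(b_i/K_i) = 17.65 / 10703 = 0.001649 m/day.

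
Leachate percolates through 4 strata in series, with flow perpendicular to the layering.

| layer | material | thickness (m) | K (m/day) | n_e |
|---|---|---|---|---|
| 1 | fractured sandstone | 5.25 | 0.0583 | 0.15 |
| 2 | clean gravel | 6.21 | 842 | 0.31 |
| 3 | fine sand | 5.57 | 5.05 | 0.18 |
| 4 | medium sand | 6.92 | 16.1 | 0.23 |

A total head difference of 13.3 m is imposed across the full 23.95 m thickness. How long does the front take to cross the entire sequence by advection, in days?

36.5

With flow normal to the layers, continuity requires the same specific discharge q through every layer.
Σ(b_i/K_i) = 5.25/0.0583 + 6.21/842 + 5.57/5.05 + 6.92/16.1 = 91.59 d.
q = Δh / Σ(b_i/K_i) = 13.3 / 91.59 = 0.1452 m/day.
In each layer the seepage velocity is v_i = q/n_i, so the layer transit time is t_i = b_i·n_i / q:
  layer 1 (fractured sandstone): t_1 = 5.25 × 0.15 / 0.1452 = 5.423 d
  layer 2 (clean gravel): t_2 = 6.21 × 0.31 / 0.1452 = 13.26 d
  layer 3 (fine sand): t_3 = 5.57 × 0.18 / 0.1452 = 6.904 d
  layer 4 (medium sand): t_4 = 6.92 × 0.23 / 0.1452 = 10.96 d
Total t = Σ t_i = 36.55 days.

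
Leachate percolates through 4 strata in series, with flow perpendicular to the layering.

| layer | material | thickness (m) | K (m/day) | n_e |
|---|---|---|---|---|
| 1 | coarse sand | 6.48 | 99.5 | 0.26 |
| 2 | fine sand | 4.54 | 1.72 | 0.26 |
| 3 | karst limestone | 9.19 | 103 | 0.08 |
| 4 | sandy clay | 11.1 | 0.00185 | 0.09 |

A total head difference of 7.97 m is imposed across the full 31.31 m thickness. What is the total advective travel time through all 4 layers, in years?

With flow normal to the layers, continuity requires the same specific discharge q through every layer.
Σ(b_i/K_i) = 6.48/99.5 + 4.54/1.72 + 9.19/103 + 11.1/0.00185 = 6003 d.
q = Δh / Σ(b_i/K_i) = 7.97 / 6003 = 0.001328 m/day.
In each layer the seepage velocity is v_i = q/n_i, so the layer transit time is t_i = b_i·n_i / q:
  layer 1 (coarse sand): t_1 = 6.48 × 0.26 / 0.001328 = 1269 d
  layer 2 (fine sand): t_2 = 4.54 × 0.26 / 0.001328 = 889.0 d
  layer 3 (karst limestone): t_3 = 9.19 × 0.08 / 0.001328 = 553.7 d
  layer 4 (sandy clay): t_4 = 11.1 × 0.09 / 0.001328 = 752.4 d
Total t = Σ t_i = 3464 days = 9.484 years.

9.48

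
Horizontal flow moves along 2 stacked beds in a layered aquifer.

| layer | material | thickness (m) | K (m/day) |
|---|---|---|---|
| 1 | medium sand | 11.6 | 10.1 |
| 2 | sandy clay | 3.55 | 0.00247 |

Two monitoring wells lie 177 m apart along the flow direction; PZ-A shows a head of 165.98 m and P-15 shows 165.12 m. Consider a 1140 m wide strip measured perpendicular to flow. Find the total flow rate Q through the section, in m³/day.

649

Flow is parallel to layering, so each bed carries its own Darcy discharge and the transmissivities add.
Σ(K_i·b_i) = 10.1×11.6 + 0.00247×3.55 = 117.2 m²/day.
Hydraulic gradient i = (165.98 − 165.12) / 177 = 0.86 / 177 = 0.004859.
Q = Σ(K_i·b_i) · W · i = 117.2 × 1140 × 0.004859 = 649.0 m³/day.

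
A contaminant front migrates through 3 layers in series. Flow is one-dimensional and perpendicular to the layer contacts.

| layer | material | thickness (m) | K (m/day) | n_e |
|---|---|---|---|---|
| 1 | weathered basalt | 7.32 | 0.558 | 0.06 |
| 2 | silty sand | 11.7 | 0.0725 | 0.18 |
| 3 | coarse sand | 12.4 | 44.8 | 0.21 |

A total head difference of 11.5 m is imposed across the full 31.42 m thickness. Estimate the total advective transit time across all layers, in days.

78.3

With flow normal to the layers, continuity requires the same specific discharge q through every layer.
Σ(b_i/K_i) = 7.32/0.558 + 11.7/0.0725 + 12.4/44.8 = 174.8 d.
q = Δh / Σ(b_i/K_i) = 11.5 / 174.8 = 0.06580 m/day.
In each layer the seepage velocity is v_i = q/n_i, so the layer transit time is t_i = b_i·n_i / q:
  layer 1 (weathered basalt): t_1 = 7.32 × 0.06 / 0.06580 = 6.675 d
  layer 2 (silty sand): t_2 = 11.7 × 0.18 / 0.06580 = 32.01 d
  layer 3 (coarse sand): t_3 = 12.4 × 0.21 / 0.06580 = 39.57 d
Total t = Σ t_i = 78.26 days.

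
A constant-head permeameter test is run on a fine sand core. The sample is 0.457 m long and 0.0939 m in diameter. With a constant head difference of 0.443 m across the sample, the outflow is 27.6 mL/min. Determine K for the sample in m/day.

5.92

Cross-sectional area A = π·(d/2)² = π × (0.0939/2)² = 0.006925 m².
Convert discharge: 27.6 mL/min = 4.600e-07 m³/s.
Darcy's law rearranged: K = Q·L / (A·Δh) = 4.600e-07 × 0.457 / (0.006925 × 0.443) = 6.853e-05 m/s = 5.921 m/day.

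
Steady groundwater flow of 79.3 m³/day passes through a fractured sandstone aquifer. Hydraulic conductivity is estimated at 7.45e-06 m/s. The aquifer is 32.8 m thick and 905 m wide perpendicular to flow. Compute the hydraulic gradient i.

0.00415

Convert K: 7.45e-06 m/s × 86400 = 0.6437 m/day.
Cross-sectional area A = 905 × 32.8 = 29684 m².
From Q = K·A·i, i = Q / (K·A) = 79.3 / (0.6437 × 29684) = 0.004150.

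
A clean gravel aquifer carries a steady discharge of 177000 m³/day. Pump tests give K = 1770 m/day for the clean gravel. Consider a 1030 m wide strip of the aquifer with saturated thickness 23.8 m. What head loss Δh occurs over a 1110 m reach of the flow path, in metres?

Cross-sectional area A = 1030 × 23.8 = 24514 m².
From Q = K·A·i, i = Q / (K·A) = 177000 / (1770 × 24514) = 0.004079.
Head loss Δh = i · L = 0.004079 × 1110 = 4.528 m.

4.53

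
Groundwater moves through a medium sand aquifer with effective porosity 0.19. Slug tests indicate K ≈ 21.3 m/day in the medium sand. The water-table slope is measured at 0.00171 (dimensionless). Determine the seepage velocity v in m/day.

Hydraulic gradient i = 0.00171.
Darcy flux q = K · i = 21.30 × 0.001710 = 0.03642 m/day.
Seepage velocity v = q / n_e = 0.03642 / 0.19 = 0.1917 m/day.

0.192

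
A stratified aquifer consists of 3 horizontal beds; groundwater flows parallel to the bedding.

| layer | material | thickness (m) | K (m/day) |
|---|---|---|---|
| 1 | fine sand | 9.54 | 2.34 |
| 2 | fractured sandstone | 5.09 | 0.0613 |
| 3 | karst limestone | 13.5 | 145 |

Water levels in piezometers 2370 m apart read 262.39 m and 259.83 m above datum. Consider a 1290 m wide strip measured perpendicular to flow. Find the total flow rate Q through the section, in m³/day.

Flow is parallel to layering, so each bed carries its own Darcy discharge and the transmissivities add.
Σ(K_i·b_i) = 2.34×9.54 + 0.0613×5.09 + 145×13.5 = 1980 m²/day.
Hydraulic gradient i = (262.39 − 259.83) / 2370 = 2.56 / 2370 = 0.001080.
Q = Σ(K_i·b_i) · W · i = 1980 × 1290 × 0.001080 = 2759 m³/day.

2760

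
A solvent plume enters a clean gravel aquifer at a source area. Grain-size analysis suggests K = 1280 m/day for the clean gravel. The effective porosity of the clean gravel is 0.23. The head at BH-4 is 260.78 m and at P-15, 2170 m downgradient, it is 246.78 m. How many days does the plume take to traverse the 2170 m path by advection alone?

60.4

Hydraulic gradient i = (260.78 − 246.78) / 2170 = 14 / 2170 = 0.006452.
Darcy flux q = K · i = 1280 × 0.006452 = 8.258 m/day.
Seepage velocity v = q / n_e = 8.258 / 0.23 = 35.90 m/day.
Travel time t = L / v = 2170 / 35.90 = 60.44 days.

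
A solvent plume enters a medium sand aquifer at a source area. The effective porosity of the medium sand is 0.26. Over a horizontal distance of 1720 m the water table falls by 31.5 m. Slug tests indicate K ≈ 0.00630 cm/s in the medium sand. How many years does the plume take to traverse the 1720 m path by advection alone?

Convert K: 0.00630 cm/s × 864 = 5.443 m/day.
Hydraulic gradient i = Δh / L = 31.5 / 1720 = 0.01831.
Darcy flux q = K · i = 5.443 × 0.01831 = 0.09969 m/day.
Seepage velocity v = q / n_e = 0.09969 / 0.26 = 0.3834 m/day.
Travel time t = L / v = 1720 / 0.3834 = 4486 days = 12.28 years.

12.3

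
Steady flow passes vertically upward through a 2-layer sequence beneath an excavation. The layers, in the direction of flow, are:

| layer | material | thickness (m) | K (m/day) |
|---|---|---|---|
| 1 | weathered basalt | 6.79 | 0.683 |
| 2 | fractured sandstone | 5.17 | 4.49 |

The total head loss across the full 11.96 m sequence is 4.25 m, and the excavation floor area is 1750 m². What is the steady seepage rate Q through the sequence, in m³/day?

670

Flow is perpendicular to layering, so the layers act in series and the equivalent K is the thickness-weighted harmonic mean.
Total thickness L = 6.79 + 5.17 = 11.96 m.
Σ(b_i/K_i) = 6.79/0.683 + 5.17/4.49 = 11.09 d.
K_eq = L / Σ(b_i/K_i) = 11.96 / 11.09 = 1.078 m/day.
Q = K_eq · A · (Δh/L) = 1.078 × 1750 × (4.25/11.96) = 670.5 m³/day.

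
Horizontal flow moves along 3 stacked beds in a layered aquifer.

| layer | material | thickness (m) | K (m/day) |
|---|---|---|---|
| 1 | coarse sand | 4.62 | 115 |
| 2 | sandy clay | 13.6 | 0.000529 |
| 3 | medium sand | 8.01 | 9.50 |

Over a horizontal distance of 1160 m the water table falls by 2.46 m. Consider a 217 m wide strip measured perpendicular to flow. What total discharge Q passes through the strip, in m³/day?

280

Flow is parallel to layering, so each bed carries its own Darcy discharge and the transmissivities add.
Σ(K_i·b_i) = 115×4.62 + 0.000529×13.6 + 9.50×8.01 = 607.4 m²/day.
Hydraulic gradient i = Δh / L = 2.46 / 1160 = 0.002121.
Q = Σ(K_i·b_i) · W · i = 607.4 × 217 × 0.002121 = 279.5 m³/day.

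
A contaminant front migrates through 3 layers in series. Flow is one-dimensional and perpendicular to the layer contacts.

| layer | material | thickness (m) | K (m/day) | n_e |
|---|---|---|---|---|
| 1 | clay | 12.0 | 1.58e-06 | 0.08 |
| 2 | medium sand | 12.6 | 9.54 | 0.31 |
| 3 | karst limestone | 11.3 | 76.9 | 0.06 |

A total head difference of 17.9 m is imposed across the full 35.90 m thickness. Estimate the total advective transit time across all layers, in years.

With flow normal to the layers, continuity requires the same specific discharge q through every layer.
Σ(b_i/K_i) = 12.0/1.58e-06 + 12.6/9.54 + 11.3/76.9 = 7.595e+06 d.
q = Δh / Σ(b_i/K_i) = 17.9 / 7.595e+06 = 2.357e-06 m/day.
In each layer the seepage velocity is v_i = q/n_i, so the layer transit time is t_i = b_i·n_i / q:
  layer 1 (clay): t_1 = 12.0 × 0.08 / 2.357e-06 = 4.073e+05 d
  layer 2 (medium sand): t_2 = 12.6 × 0.31 / 2.357e-06 = 1.657e+06 d
  layer 3 (karst limestone): t_3 = 11.3 × 0.06 / 2.357e-06 = 2.877e+05 d
Total t = Σ t_i = 2.352e+06 days = 6440 years.

6440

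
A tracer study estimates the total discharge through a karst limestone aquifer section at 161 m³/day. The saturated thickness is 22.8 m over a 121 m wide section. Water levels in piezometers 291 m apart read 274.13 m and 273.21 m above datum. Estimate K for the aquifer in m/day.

Cross-sectional area A = 121 × 22.8 = 2759 m².
Hydraulic gradient i = (274.13 − 273.21) / 291 = 0.92 / 291 = 0.003162.
From Q = K·A·i, K = Q / (A·i) = 161 / (2759 × 0.003162) = 18.46 m/day.

18.5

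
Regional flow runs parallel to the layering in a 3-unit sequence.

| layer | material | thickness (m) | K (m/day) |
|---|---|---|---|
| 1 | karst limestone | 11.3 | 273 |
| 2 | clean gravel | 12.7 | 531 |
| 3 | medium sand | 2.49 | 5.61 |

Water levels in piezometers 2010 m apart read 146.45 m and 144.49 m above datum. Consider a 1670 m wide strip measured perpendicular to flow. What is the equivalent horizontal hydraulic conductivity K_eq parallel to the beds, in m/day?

Flow is parallel to layering, so each bed carries its own Darcy discharge and the transmissivities add.
Σ(K_i·b_i) = 273×11.3 + 531×12.7 + 5.61×2.49 = 9843 m²/day.
Total thickness b = 26.49 m, so K_eq = Σ(K_i·b_i)/b = 371.6 m/day.

372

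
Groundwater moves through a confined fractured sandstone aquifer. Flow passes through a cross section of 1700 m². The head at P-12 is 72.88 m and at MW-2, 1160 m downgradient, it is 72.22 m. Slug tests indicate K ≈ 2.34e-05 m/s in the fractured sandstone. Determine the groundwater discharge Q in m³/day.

1.96

Convert K: 2.34e-05 m/s × 86400 = 2.022 m/day.
Hydraulic gradient i = (72.88 − 72.22) / 1160 = 0.66 / 1160 = 0.0005690.
Darcy's law: Q = K · A · i = 2.022 × 1700 × 0.0005690 = 1.956 m³/day.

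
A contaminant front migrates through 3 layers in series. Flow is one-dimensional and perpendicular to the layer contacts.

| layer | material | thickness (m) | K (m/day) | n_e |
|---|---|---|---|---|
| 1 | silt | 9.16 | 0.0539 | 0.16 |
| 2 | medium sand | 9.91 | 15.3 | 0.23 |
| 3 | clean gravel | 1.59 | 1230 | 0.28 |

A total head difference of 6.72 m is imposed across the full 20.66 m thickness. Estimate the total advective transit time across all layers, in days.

106

With flow normal to the layers, continuity requires the same specific discharge q through every layer.
Σ(b_i/K_i) = 9.16/0.0539 + 9.91/15.3 + 1.59/1230 = 170.6 d.
q = Δh / Σ(b_i/K_i) = 6.72 / 170.6 = 0.03939 m/day.
In each layer the seepage velocity is v_i = q/n_i, so the layer transit time is t_i = b_i·n_i / q:
  layer 1 (silt): t_1 = 9.16 × 0.16 / 0.03939 = 37.21 d
  layer 2 (medium sand): t_2 = 9.91 × 0.23 / 0.03939 = 57.86 d
  layer 3 (clean gravel): t_3 = 1.59 × 0.28 / 0.03939 = 11.30 d
Total t = Σ t_i = 106.4 days.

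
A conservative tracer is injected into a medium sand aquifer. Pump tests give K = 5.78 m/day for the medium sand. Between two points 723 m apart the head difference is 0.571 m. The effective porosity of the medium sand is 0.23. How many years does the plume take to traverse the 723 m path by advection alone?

99.7

Hydraulic gradient i = Δh / L = 0.571 / 723 = 0.0007898.
Darcy flux q = K · i = 5.780 × 0.0007898 = 0.004565 m/day.
Seepage velocity v = q / n_e = 0.004565 / 0.23 = 0.01985 m/day.
Travel time t = L / v = 723 / 0.01985 = 36428 days = 99.74 years.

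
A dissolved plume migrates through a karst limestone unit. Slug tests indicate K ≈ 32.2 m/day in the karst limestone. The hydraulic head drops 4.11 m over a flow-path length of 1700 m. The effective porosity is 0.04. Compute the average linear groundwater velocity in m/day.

Hydraulic gradient i = Δh / L = 4.11 / 1700 = 0.002418.
Darcy flux q = K · i = 32.20 × 0.002418 = 0.07785 m/day.
Seepage velocity v = q / n_e = 0.07785 / 0.04 = 1.946 m/day.

1.95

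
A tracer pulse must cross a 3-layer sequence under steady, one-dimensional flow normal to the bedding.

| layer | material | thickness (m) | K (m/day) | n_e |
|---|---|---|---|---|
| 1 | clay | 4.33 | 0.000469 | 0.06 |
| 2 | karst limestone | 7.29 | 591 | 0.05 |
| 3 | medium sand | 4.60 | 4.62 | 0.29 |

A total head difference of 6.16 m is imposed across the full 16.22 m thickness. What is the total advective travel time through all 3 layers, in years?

8.04

With flow normal to the layers, continuity requires the same specific discharge q through every layer.
Σ(b_i/K_i) = 4.33/0.000469 + 7.29/591 + 4.60/4.62 = 9233 d.
q = Δh / Σ(b_i/K_i) = 6.16 / 9233 = 0.0006671 m/day.
In each layer the seepage velocity is v_i = q/n_i, so the layer transit time is t_i = b_i·n_i / q:
  layer 1 (clay): t_1 = 4.33 × 0.06 / 0.0006671 = 389.4 d
  layer 2 (karst limestone): t_2 = 7.29 × 0.05 / 0.0006671 = 546.4 d
  layer 3 (medium sand): t_3 = 4.60 × 0.29 / 0.0006671 = 2000 d
Total t = Σ t_i = 2935 days = 8.037 years.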